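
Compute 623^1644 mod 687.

1644 in binary is 11001101100, i.e. 1644 = 1024 + 512 + 64 + 32 + 8 + 4.
623^1 ≡ 623 (mod 687)
623^2 ≡ 623^2 = 388129 ≡ 661 (mod 687)
623^4 ≡ 661^2 = 436921 ≡ 676 (mod 687)
623^8 ≡ 676^2 = 456976 ≡ 121 (mod 687)
623^16 ≡ 121^2 = 14641 ≡ 214 (mod 687)
623^32 ≡ 214^2 = 45796 ≡ 454 (mod 687)
623^64 ≡ 454^2 = 206116 ≡ 16 (mod 687)
623^128 ≡ 16^2 = 256 (mod 687)
623^256 ≡ 256^2 = 65536 ≡ 271 (mod 687)
623^512 ≡ 271^2 = 73441 ≡ 619 (mod 687)
623^1024 ≡ 619^2 = 383161 ≡ 502 (mod 687)
623^1644 = 623^1024 × 623^512 × 623^64 × 623^32 × 623^8 × 623^4 ≡ 502 × 619 × 16 × 454 × 121 × 676 (mod 687).
Accumulate the product:
502 × 619 = 310738 ≡ 214
214 × 16 = 3424 ≡ 676
676 × 454 = 306904 ≡ 502
502 × 121 = 60742 ≡ 286
286 × 676 = 193336 ≡ 289

289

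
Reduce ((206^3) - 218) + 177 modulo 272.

(206)^3 ≡ 8 (mod 272)
8 - 218 = -210 ≡ 62 (mod 272)
62 + 177 = 239

239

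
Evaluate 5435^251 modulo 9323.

Using repeated squaring:
5435^1 ≡ 5435 (mod 9323)
5435^2 ≡ 5435^2 = 29539225 ≡ 3961 (mod 9323)
5435^4 ≡ 3961^2 = 15689521 ≡ 8235 (mod 9323)
5435^8 ≡ 8235^2 = 67815225 ≡ 9046 (mod 9323)
5435^16 ≡ 9046^2 = 81830116 ≡ 2145 (mod 9323)
5435^32 ≡ 2145^2 = 4601025 ≡ 4786 (mod 9323)
5435^64 ≡ 4786^2 = 22905796 ≡ 8508 (mod 9323)
5435^128 ≡ 8508^2 = 72386064 ≡ 2292 (mod 9323)
5435^251 = 5435^128 × 5435^64 × 5435^32 × 5435^16 × 5435^8 × 5435^2 × 5435^1 ≡ 2292 × 8508 × 4786 × 2145 × 9046 × 3961 × 5435 (mod 9323).
Accumulate the product:
2292 × 8508 = 19500336 ≡ 5943
5943 × 4786 = 28443198 ≡ 8048
8048 × 2145 = 17262960 ≡ 6087
6087 × 9046 = 55063002 ≡ 1364
1364 × 3961 = 5402804 ≡ 4787
4787 × 5435 = 26017345 ≡ 6175

6175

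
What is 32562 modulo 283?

32562 = 115*283 + 17, so 32562 ≡ 17 (mod 283).

17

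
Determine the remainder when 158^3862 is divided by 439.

338

By square-and-multiply:
3862 in binary is 111100010110, i.e. 3862 = 2048 + 1024 + 512 + 256 + 16 + 4 + 2.
158^1 ≡ 158 (mod 439)
158^2 ≡ 158^2 = 24964 ≡ 380 (mod 439)
158^4 ≡ 380^2 = 144400 ≡ 408 (mod 439)
158^8 ≡ 408^2 = 166464 ≡ 83 (mod 439)
158^16 ≡ 83^2 = 6889 ≡ 304 (mod 439)
158^32 ≡ 304^2 = 92416 ≡ 226 (mod 439)
158^64 ≡ 226^2 = 51076 ≡ 152 (mod 439)
158^128 ≡ 152^2 = 23104 ≡ 276 (mod 439)
158^256 ≡ 276^2 = 76176 ≡ 229 (mod 439)
158^512 ≡ 229^2 = 52441 ≡ 200 (mod 439)
158^1024 ≡ 200^2 = 40000 ≡ 51 (mod 439)
158^2048 ≡ 51^2 = 2601 ≡ 406 (mod 439)
158^3862 = 158^2048 · 158^1024 · 158^512 · 158^256 · 158^16 · 158^4 · 158^2 ≡ 406 · 51 · 200 · 229 · 304 · 408 · 380 (mod 439).
Accumulate the product:
406 · 51 = 20706 ≡ 73
73 · 200 = 14600 ≡ 113
113 · 229 = 25877 ≡ 415
415 · 304 = 126160 ≡ 167
167 · 408 = 68136 ≡ 91
91 · 380 = 34580 ≡ 338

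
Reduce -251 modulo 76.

-251 = -4*76 + 53, so -251 ≡ 53 (mod 76).

53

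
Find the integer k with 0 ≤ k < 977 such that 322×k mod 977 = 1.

977 = 3*322 + 11
322 = 29*11 + 3
11 = 3*3 + 2
3 = 1*2 + 1
2 = 2*1 + 0
gcd(322, 977) = 1, so the inverse exists.
Bézout: 1 = −117*977 + 355*322.
So 322⁻¹ ≡ 355 (mod 977).

355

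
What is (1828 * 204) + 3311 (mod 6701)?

967

1828 * 204 = 372912 ≡ 4357 (mod 6701)
4357 + 3311 = 7668 ≡ 967 (mod 6701)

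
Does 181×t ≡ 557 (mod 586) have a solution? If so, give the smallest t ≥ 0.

gcd(181, 586) = 1, so a unique solution mod 586 exists.
181⁻¹ ≡ 327 (mod 586).
t ≡ 327×557 ≡ 479 (mod 586).

479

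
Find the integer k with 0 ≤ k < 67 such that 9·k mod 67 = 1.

15

67 = 7·9 + 4
9 = 2·4 + 1
4 = 4·1 + 0
gcd(9, 67) = 1, so the inverse exists.
Back-substitute for 1:
1 = 1·9 − 2·4
  = −2·67 + 15·9
So 9⁻¹ ≡ 15 (mod 67).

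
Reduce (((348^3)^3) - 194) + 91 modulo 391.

7

(348)^3 ≡ 257 (mod 391)
(257)^3 ≡ 110 (mod 391)
110 - 194 = -84 ≡ 307 (mod 391)
307 + 91 = 398 ≡ 7 (mod 391)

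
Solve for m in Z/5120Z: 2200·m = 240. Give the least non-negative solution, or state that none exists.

42

gcd(2200, 5120) = 40, and 40 | 240, so solutions exist.
Divide through by 40: 55·m = 6 (mod 128).
55⁻¹ ≡ 7 (mod 128).
m ≡ 7·6 ≡ 42 (mod 128).
The smallest non-negative solution is m = 42.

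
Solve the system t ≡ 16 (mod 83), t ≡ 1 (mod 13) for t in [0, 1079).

83⁻¹ mod 13: 83*8 ≡ 1 (mod 13), so 83⁻¹ ≡ 8.
t = 16 + 83*((1 − 16)*8 mod 13) = 16 + 83*10 = 846.

846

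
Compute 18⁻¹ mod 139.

85

Apply the Euclidean algorithm and back-substitute:
139 = 7·18 + 13
18 = 1·13 + 5
13 = 2·5 + 3
5 = 1·3 + 2
3 = 1·2 + 1
2 = 2·1 + 0
gcd(18, 139) = 1, so the inverse exists.
Back-substitute for 1:
1 = 1·3 − 1·2
  = −1·5 + 2·3
  = 2·13 − 5·5
  = −5·18 + 7·13
  = 7·139 − 54·18
So 18⁻¹ ≡ −54 ≡ 85 (mod 139).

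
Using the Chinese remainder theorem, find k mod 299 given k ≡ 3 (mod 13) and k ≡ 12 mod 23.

13⁻¹ mod 23: 13·16 ≡ 1 (mod 23), so 13⁻¹ ≡ 16.
k = 3 + 13·((12 − 3)·16 mod 23) = 3 + 13·6 = 81.
Check: 81 mod 13 = 3, 81 mod 23 = 12. ✓

81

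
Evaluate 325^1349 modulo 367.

324

Compute successive squares:
325^1 ≡ 325 (mod 367)
325^2 ≡ 325^2 = 105625 ≡ 296 (mod 367)
325^4 ≡ 296^2 = 87616 ≡ 270 (mod 367)
325^8 ≡ 270^2 = 72900 ≡ 234 (mod 367)
325^16 ≡ 234^2 = 54756 ≡ 73 (mod 367)
325^32 ≡ 73^2 = 5329 ≡ 191 (mod 367)
325^64 ≡ 191^2 = 36481 ≡ 148 (mod 367)
325^128 ≡ 148^2 = 21904 ≡ 251 (mod 367)
325^256 ≡ 251^2 = 63001 ≡ 244 (mod 367)
325^512 ≡ 244^2 = 59536 ≡ 82 (mod 367)
325^1024 ≡ 82^2 = 6724 ≡ 118 (mod 367)
325^1349 = 325^1024 × 325^256 × 325^64 × 325^4 × 325^1 ≡ 118 × 244 × 148 × 270 × 325 (mod 367).
Accumulate the product:
118 × 244 = 28792 ≡ 166
166 × 148 = 24568 ≡ 346
346 × 270 = 93420 ≡ 202
202 × 325 = 65650 ≡ 324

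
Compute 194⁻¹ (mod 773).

259

Apply the Euclidean algorithm and back-substitute:
773 = 3×194 + 191
194 = 1×191 + 3
191 = 63×3 + 2
3 = 1×2 + 1
2 = 2×1 + 0
gcd(194, 773) = 1, so the inverse exists.
Bézout: 1 = −65×773 + 259×194.
So 194⁻¹ ≡ 259 (mod 773).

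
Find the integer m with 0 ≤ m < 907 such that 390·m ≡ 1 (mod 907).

807

907 = 2·390 + 127
390 = 3·127 + 9
127 = 14·9 + 1
9 = 9·1 + 0
gcd(390, 907) = 1, so the inverse exists.
Back-substitute for 1:
1 = 1·127 − 14·9
  = −14·390 + 43·127
  = 43·907 − 100·390
So 390⁻¹ ≡ −100 ≡ 807 (mod 907).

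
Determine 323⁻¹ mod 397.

59

Run the extended Euclidean algorithm:
397 = 1·323 + 74
323 = 4·74 + 27
74 = 2·27 + 20
27 = 1·20 + 7
20 = 2·7 + 6
7 = 1·6 + 1
6 = 6·1 + 0
gcd(323, 397) = 1, so the inverse exists.
Bézout: 1 = −48·397 + 59·323.
So 323⁻¹ ≡ 59 (mod 397).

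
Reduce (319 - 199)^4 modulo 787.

453

319 - 199 = 120
(120)^4 ≡ 453 (mod 787)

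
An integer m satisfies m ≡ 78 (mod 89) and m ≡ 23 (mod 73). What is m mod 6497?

89⁻¹ mod 73: 89×32 ≡ 1 (mod 73), so 89⁻¹ ≡ 32.
m = 78 + 89×((23 − 78)×32 mod 73) = 78 + 89×65 = 5863.
Check: 5863 mod 89 = 78, 5863 mod 73 = 23. ✓

5863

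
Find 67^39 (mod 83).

71

39 in binary is 100111, i.e. 39 = 32 + 4 + 2 + 1.
67^1 ≡ 67 (mod 83)
67^2 ≡ 67^2 = 4489 ≡ 7 (mod 83)
67^4 ≡ 7^2 = 49 (mod 83)
67^8 ≡ 49^2 = 2401 ≡ 77 (mod 83)
67^16 ≡ 77^2 = 5929 ≡ 36 (mod 83)
67^32 ≡ 36^2 = 1296 ≡ 51 (mod 83)
67^39 = 67^32 * 67^4 * 67^2 * 67^1 ≡ 51 * 49 * 7 * 67 (mod 83).
Accumulate the product:
51 * 49 = 2499 ≡ 9
9 * 7 = 63
63 * 67 = 4221 ≡ 71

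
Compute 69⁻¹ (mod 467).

88

467 = 6*69 + 53
69 = 1*53 + 16
53 = 3*16 + 5
16 = 3*5 + 1
5 = 5*1 + 0
gcd(69, 467) = 1, so the inverse exists.
Back-substitute for 1:
1 = 1*16 − 3*5
  = −3*53 + 10*16
  = 10*69 − 13*53
  = −13*467 + 88*69
So 69⁻¹ ≡ 88 (mod 467).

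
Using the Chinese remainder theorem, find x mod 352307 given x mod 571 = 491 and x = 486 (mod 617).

54165

571⁻¹ mod 617: 571·228 ≡ 1 (mod 617), so 571⁻¹ ≡ 228.
x = 491 + 571·((486 − 491)·228 mod 617) = 491 + 571·94 = 54165.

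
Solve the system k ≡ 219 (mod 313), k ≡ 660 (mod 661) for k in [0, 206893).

313⁻¹ mod 661: 313*321 ≡ 1 (mod 661), so 313⁻¹ ≡ 321.
k = 219 + 313*((660 − 219)*321 mod 661) = 219 + 313*107 = 33710.
Check: 33710 mod 313 = 219, 33710 mod 661 = 660. ✓

33710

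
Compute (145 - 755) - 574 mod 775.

145 - 755 = -610 ≡ 165 (mod 775)
165 - 574 = -409 ≡ 366 (mod 775)

366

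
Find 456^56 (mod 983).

294

56 in binary is 111000, i.e. 56 = 32 + 16 + 8.
456^1 ≡ 456 (mod 983)
456^2 ≡ 456^2 = 207936 ≡ 523 (mod 983)
456^4 ≡ 523^2 = 273529 ≡ 255 (mod 983)
456^8 ≡ 255^2 = 65025 ≡ 147 (mod 983)
456^16 ≡ 147^2 = 21609 ≡ 966 (mod 983)
456^32 ≡ 966^2 = 933156 ≡ 289 (mod 983)
456^56 = 456^32 × 456^16 × 456^8 ≡ 289 × 966 × 147 (mod 983).
Accumulate the product:
289 × 966 = 279174 ≡ 2
2 × 147 = 294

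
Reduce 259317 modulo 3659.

259317 = 70*3659 + 3187, so 259317 ≡ 3187 (mod 3659).

3187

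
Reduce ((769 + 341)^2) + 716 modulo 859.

769 + 341 = 1110 ≡ 251 (mod 859)
(251)^2 ≡ 294 (mod 859)
294 + 716 = 1010 ≡ 151 (mod 859)

151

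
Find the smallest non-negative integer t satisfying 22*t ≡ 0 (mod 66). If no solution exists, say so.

0

gcd(22, 66) = 22, and 22 | 0, so solutions exist.
Divide through by 22: 1*t mod 3 = 0.
1⁻¹ ≡ 1 (mod 3).
t ≡ 1*0 ≡ 0 (mod 3).
The smallest non-negative solution is t = 0.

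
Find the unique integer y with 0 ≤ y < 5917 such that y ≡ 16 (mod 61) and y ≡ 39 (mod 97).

61⁻¹ mod 97: 61*35 ≡ 1 (mod 97), so 61⁻¹ ≡ 35.
y = 16 + 61*((39 − 16)*35 mod 97) = 16 + 61*29 = 1785.
Check: 1785 mod 61 = 16, 1785 mod 97 = 39. ✓

1785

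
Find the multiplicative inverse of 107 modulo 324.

Apply the Euclidean algorithm and back-substitute:
324 = 3·107 + 3
107 = 35·3 + 2
3 = 1·2 + 1
2 = 2·1 + 0
gcd(107, 324) = 1, so the inverse exists.
Bézout: 1 = 36·324 − 109·107.
So 107⁻¹ ≡ −109 ≡ 215 (mod 324).

215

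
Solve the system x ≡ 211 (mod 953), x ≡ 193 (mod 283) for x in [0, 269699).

119336

953⁻¹ mod 283: 953*166 ≡ 1 (mod 283), so 953⁻¹ ≡ 166.
x = 211 + 953*((193 − 211)*166 mod 283) = 211 + 953*125 = 119336.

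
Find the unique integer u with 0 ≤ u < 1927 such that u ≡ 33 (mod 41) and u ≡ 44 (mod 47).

279

41⁻¹ mod 47: 41×39 ≡ 1 (mod 47), so 41⁻¹ ≡ 39.
u = 33 + 41×((44 − 33)×39 mod 47) = 33 + 41×6 = 279.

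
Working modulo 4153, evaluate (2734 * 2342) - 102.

2734 * 2342 = 6403028 ≡ 3255 (mod 4153)
3255 - 102 = 3153

3153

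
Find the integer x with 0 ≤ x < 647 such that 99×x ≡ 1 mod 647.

183

Run the extended Euclidean algorithm:
647 = 6*99 + 53
99 = 1*53 + 46
53 = 1*46 + 7
46 = 6*7 + 4
7 = 1*4 + 3
4 = 1*3 + 1
3 = 3*1 + 0
gcd(99, 647) = 1, so the inverse exists.
Back-substitute for 1:
1 = 1*4 − 1*3
  = −1*7 + 2*4
  = 2*46 − 13*7
  = −13*53 + 15*46
  = 15*99 − 28*53
  = −28*647 + 183*99
So 99⁻¹ ≡ 183 (mod 647).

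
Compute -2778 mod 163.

156

-2778 = -18·163 + 156, so -2778 ≡ 156 (mod 163).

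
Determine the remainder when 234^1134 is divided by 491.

By square-and-multiply:
1134 in binary is 10001101110, i.e. 1134 = 1024 + 64 + 32 + 8 + 4 + 2.
234^1 ≡ 234 (mod 491)
234^2 ≡ 234^2 = 54756 ≡ 255 (mod 491)
234^4 ≡ 255^2 = 65025 ≡ 213 (mod 491)
234^8 ≡ 213^2 = 45369 ≡ 197 (mod 491)
234^16 ≡ 197^2 = 38809 ≡ 20 (mod 491)
234^32 ≡ 20^2 = 400 (mod 491)
234^64 ≡ 400^2 = 160000 ≡ 425 (mod 491)
234^128 ≡ 425^2 = 180625 ≡ 428 (mod 491)
234^256 ≡ 428^2 = 183184 ≡ 41 (mod 491)
234^512 ≡ 41^2 = 1681 ≡ 208 (mod 491)
234^1024 ≡ 208^2 = 43264 ≡ 56 (mod 491)
234^1134 = 234^1024 * 234^64 * 234^32 * 234^8 * 234^4 * 234^2 ≡ 56 * 425 * 400 * 197 * 213 * 255 (mod 491).
Accumulate the product:
56 * 425 = 23800 ≡ 232
232 * 400 = 92800 ≡ 1
1 * 197 = 197
197 * 213 = 41961 ≡ 226
226 * 255 = 57630 ≡ 183

183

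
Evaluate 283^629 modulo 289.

283^1 ≡ 283 (mod 289)
283^2 ≡ 283^2 = 80089 ≡ 36 (mod 289)
283^4 ≡ 36^2 = 1296 ≡ 140 (mod 289)
283^8 ≡ 140^2 = 19600 ≡ 237 (mod 289)
283^16 ≡ 237^2 = 56169 ≡ 103 (mod 289)
283^32 ≡ 103^2 = 10609 ≡ 205 (mod 289)
283^64 ≡ 205^2 = 42025 ≡ 120 (mod 289)
283^128 ≡ 120^2 = 14400 ≡ 239 (mod 289)
283^256 ≡ 239^2 = 57121 ≡ 188 (mod 289)
283^512 ≡ 188^2 = 35344 ≡ 86 (mod 289)
283^629 = 283^512 · 283^64 · 283^32 · 283^16 · 283^4 · 283^1 ≡ 86 · 120 · 205 · 103 · 140 · 283 (mod 289).
Accumulate the product:
86 · 120 = 10320 ≡ 205
205 · 205 = 42025 ≡ 120
120 · 103 = 12360 ≡ 222
222 · 140 = 31080 ≡ 157
157 · 283 = 44431 ≡ 214

214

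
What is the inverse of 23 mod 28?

11

Apply the Euclidean algorithm and back-substitute:
28 = 1·23 + 5
23 = 4·5 + 3
5 = 1·3 + 2
3 = 1·2 + 1
2 = 2·1 + 0
gcd(23, 28) = 1, so the inverse exists.
Bézout: 1 = −9·28 + 11·23.
So 23⁻¹ ≡ 11 (mod 28).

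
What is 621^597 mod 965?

597 in binary is 1001010101, i.e. 597 = 512 + 64 + 16 + 4 + 1.
621^1 ≡ 621 (mod 965)
621^2 ≡ 621^2 = 385641 ≡ 606 (mod 965)
621^4 ≡ 606^2 = 367236 ≡ 536 (mod 965)
621^8 ≡ 536^2 = 287296 ≡ 691 (mod 965)
621^16 ≡ 691^2 = 477481 ≡ 771 (mod 965)
621^32 ≡ 771^2 = 594441 ≡ 1 (mod 965)
621^64 ≡ 1^2 = 1 (mod 965)
621^128 ≡ 1^2 = 1 (mod 965)
621^256 ≡ 1^2 = 1 (mod 965)
621^512 ≡ 1^2 = 1 (mod 965)
621^597 = 621^512 * 621^64 * 621^16 * 621^4 * 621^1 ≡ 1 * 1 * 771 * 536 * 621 (mod 965).
Accumulate the product:
1 * 1 = 1
1 * 771 = 771
771 * 536 = 413256 ≡ 236
236 * 621 = 146556 ≡ 841

841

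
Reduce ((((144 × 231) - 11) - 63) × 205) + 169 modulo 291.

144 × 231 = 33264 ≡ 90 (mod 291)
90 - 11 = 79
79 - 63 = 16
16 × 205 = 3280 ≡ 79 (mod 291)
79 + 169 = 248

248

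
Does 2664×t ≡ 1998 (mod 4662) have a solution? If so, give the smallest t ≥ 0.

6

gcd(2664, 4662) = 666, and 666 | 1998, so solutions exist.
Divide through by 666: 4×t mod 7 = 3.
4⁻¹ ≡ 2 (mod 7).
t ≡ 2×3 ≡ 6 (mod 7).
The smallest non-negative solution is t = 6.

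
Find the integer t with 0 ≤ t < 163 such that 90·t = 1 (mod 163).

96

163 = 1×90 + 73
90 = 1×73 + 17
73 = 4×17 + 5
17 = 3×5 + 2
5 = 2×2 + 1
2 = 2×1 + 0
gcd(90, 163) = 1, so the inverse exists.
Back-substitute for 1:
1 = 1×5 − 2×2
  = −2×17 + 7×5
  = 7×73 − 30×17
  = −30×90 + 37×73
  = 37×163 − 67×90
So 90⁻¹ ≡ −67 ≡ 96 (mod 163).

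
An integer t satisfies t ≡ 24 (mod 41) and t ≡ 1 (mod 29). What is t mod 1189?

41⁻¹ mod 29: 41·17 ≡ 1 (mod 29), so 41⁻¹ ≡ 17.
t = 24 + 41·((1 − 24)·17 mod 29) = 24 + 41·15 = 639.

639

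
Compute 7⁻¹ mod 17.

5

Apply the Euclidean algorithm and back-substitute:
17 = 2·7 + 3
7 = 2·3 + 1
3 = 3·1 + 0
gcd(7, 17) = 1, so the inverse exists.
Bézout: 1 = −2·17 + 5·7.
So 7⁻¹ ≡ 5 (mod 17).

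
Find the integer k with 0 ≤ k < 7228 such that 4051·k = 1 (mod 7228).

2787

Apply the Euclidean algorithm and back-substitute:
7228 = 1×4051 + 3177
4051 = 1×3177 + 874
3177 = 3×874 + 555
874 = 1×555 + 319
555 = 1×319 + 236
319 = 1×236 + 83
236 = 2×83 + 70
83 = 1×70 + 13
70 = 5×13 + 5
13 = 2×5 + 3
5 = 1×3 + 2
3 = 1×2 + 1
2 = 2×1 + 0
gcd(4051, 7228) = 1, so the inverse exists.
Back-substitute for 1:
1 = 1×3 − 1×2
  = −1×5 + 2×3
  = 2×13 − 5×5
  = −5×70 + 27×13
  = 27×83 − 32×70
  = −32×236 + 91×83
  = 91×319 − 123×236
  = −123×555 + 214×319
  = 214×874 − 337×555
  = −337×3177 + 1225×874
  = 1225×4051 − 1562×3177
  = −1562×7228 + 2787×4051
So 4051⁻¹ ≡ 2787 (mod 7228).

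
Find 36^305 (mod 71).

30

36^1 ≡ 36 (mod 71)
36^2 ≡ 36^2 = 1296 ≡ 18 (mod 71)
36^4 ≡ 18^2 = 324 ≡ 40 (mod 71)
36^8 ≡ 40^2 = 1600 ≡ 38 (mod 71)
36^16 ≡ 38^2 = 1444 ≡ 24 (mod 71)
36^32 ≡ 24^2 = 576 ≡ 8 (mod 71)
36^64 ≡ 8^2 = 64 (mod 71)
36^128 ≡ 64^2 = 4096 ≡ 49 (mod 71)
36^256 ≡ 49^2 = 2401 ≡ 58 (mod 71)
36^305 = 36^256 × 36^32 × 36^16 × 36^1 ≡ 58 × 8 × 24 × 36 (mod 71).
Accumulate the product:
58 × 8 = 464 ≡ 38
38 × 24 = 912 ≡ 60
60 × 36 = 2160 ≡ 30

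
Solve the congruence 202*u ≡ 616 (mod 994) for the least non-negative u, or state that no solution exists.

gcd(202, 994) = 2, and 2 | 616, so solutions exist.
Divide through by 2: 101*u ≡ 308 (mod 497).
101⁻¹ ≡ 187 (mod 497).
u ≡ 187*308 ≡ 441 (mod 497).
The smallest non-negative solution is u = 441.

441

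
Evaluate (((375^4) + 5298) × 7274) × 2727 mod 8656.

4226

(375)^4 ≡ 5553 (mod 8656)
5553 + 5298 = 10851 ≡ 2195 (mod 8656)
2195 × 7274 = 15966430 ≡ 4766 (mod 8656)
4766 × 2727 = 12996882 ≡ 4226 (mod 8656)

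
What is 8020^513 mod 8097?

513 in binary is 1000000001, i.e. 513 = 512 + 1.
8020^1 ≡ 8020 (mod 8097)
8020^2 ≡ 8020^2 = 64320400 ≡ 5929 (mod 8097)
8020^4 ≡ 5929^2 = 35153041 ≡ 3964 (mod 8097)
8020^8 ≡ 3964^2 = 15713296 ≡ 5116 (mod 8097)
8020^16 ≡ 5116^2 = 26173456 ≡ 3952 (mod 8097)
8020^32 ≡ 3952^2 = 15618304 ≡ 7288 (mod 8097)
8020^64 ≡ 7288^2 = 53114944 ≡ 6721 (mod 8097)
8020^128 ≡ 6721^2 = 45171841 ≡ 6775 (mod 8097)
8020^256 ≡ 6775^2 = 45900625 ≡ 6829 (mod 8097)
8020^512 ≡ 6829^2 = 46635241 ≡ 4618 (mod 8097)
8020^513 = 8020^512 · 8020^1 ≡ 4618 · 8020 (mod 8097).
4618 · 8020 = 37036360 ≡ 682 (mod 8097).

682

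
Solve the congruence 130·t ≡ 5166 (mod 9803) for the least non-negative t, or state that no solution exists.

643

gcd(130, 9803) = 1, so a unique solution mod 9803 exists.
130⁻¹ ≡ 7767 (mod 9803).
t ≡ 7767·5166 ≡ 643 (mod 9803).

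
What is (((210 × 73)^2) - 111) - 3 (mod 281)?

56

210 × 73 = 15330 ≡ 156 (mod 281)
(156)^2 ≡ 170 (mod 281)
170 - 111 = 59
59 - 3 = 56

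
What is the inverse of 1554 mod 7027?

2790

7027 = 4·1554 + 811
1554 = 1·811 + 743
811 = 1·743 + 68
743 = 10·68 + 63
68 = 1·63 + 5
63 = 12·5 + 3
5 = 1·3 + 2
3 = 1·2 + 1
2 = 2·1 + 0
gcd(1554, 7027) = 1, so the inverse exists.
Back-substitute for 1:
1 = 1·3 − 1·2
  = −1·5 + 2·3
  = 2·63 − 25·5
  = −25·68 + 27·63
  = 27·743 − 295·68
  = −295·811 + 322·743
  = 322·1554 − 617·811
  = −617·7027 + 2790·1554
So 1554⁻¹ ≡ 2790 (mod 7027).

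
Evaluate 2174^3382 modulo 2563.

3382 in binary is 110100110110, i.e. 3382 = 2048 + 1024 + 256 + 32 + 16 + 4 + 2.
2174^1 ≡ 2174 (mod 2563)
2174^2 ≡ 2174^2 = 4726276 ≡ 104 (mod 2563)
2174^4 ≡ 104^2 = 10816 ≡ 564 (mod 2563)
2174^8 ≡ 564^2 = 318096 ≡ 284 (mod 2563)
2174^16 ≡ 284^2 = 80656 ≡ 1203 (mod 2563)
2174^32 ≡ 1203^2 = 1447209 ≡ 1677 (mod 2563)
2174^64 ≡ 1677^2 = 2812329 ≡ 718 (mod 2563)
2174^128 ≡ 718^2 = 515524 ≡ 361 (mod 2563)
2174^256 ≡ 361^2 = 130321 ≡ 2171 (mod 2563)
2174^512 ≡ 2171^2 = 4713241 ≡ 2447 (mod 2563)
2174^1024 ≡ 2447^2 = 5987809 ≡ 641 (mod 2563)
2174^2048 ≡ 641^2 = 410881 ≡ 801 (mod 2563)
2174^3382 = 2174^2048 × 2174^1024 × 2174^256 × 2174^32 × 2174^16 × 2174^4 × 2174^2 ≡ 801 × 641 × 2171 × 1677 × 1203 × 564 × 104 (mod 2563).
Accumulate the product:
801 × 641 = 513441 ≡ 841
841 × 2171 = 1825811 ≡ 955
955 × 1677 = 1601535 ≡ 2223
2223 × 1203 = 2674269 ≡ 1060
1060 × 564 = 597840 ≡ 661
661 × 104 = 68744 ≡ 2106

2106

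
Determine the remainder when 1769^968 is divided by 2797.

65

Using repeated squaring:
1769^1 ≡ 1769 (mod 2797)
1769^2 ≡ 1769^2 = 3129361 ≡ 2315 (mod 2797)
1769^4 ≡ 2315^2 = 5359225 ≡ 173 (mod 2797)
1769^8 ≡ 173^2 = 29929 ≡ 1959 (mod 2797)
1769^16 ≡ 1959^2 = 3837681 ≡ 197 (mod 2797)
1769^32 ≡ 197^2 = 38809 ≡ 2448 (mod 2797)
1769^64 ≡ 2448^2 = 5992704 ≡ 1530 (mod 2797)
1769^128 ≡ 1530^2 = 2340900 ≡ 2608 (mod 2797)
1769^256 ≡ 2608^2 = 6801664 ≡ 2157 (mod 2797)
1769^512 ≡ 2157^2 = 4652649 ≡ 1238 (mod 2797)
1769^968 = 1769^512 · 1769^256 · 1769^128 · 1769^64 · 1769^8 ≡ 1238 · 2157 · 2608 · 1530 · 1959 (mod 2797).
Accumulate the product:
1238 · 2157 = 2670366 ≡ 2028
2028 · 2608 = 5289024 ≡ 2694
2694 · 1530 = 4121820 ≡ 1839
1839 · 1959 = 3602601 ≡ 65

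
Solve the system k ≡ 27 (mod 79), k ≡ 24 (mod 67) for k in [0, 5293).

79⁻¹ mod 67: 79*28 ≡ 1 (mod 67), so 79⁻¹ ≡ 28.
k = 27 + 79*((24 − 27)*28 mod 67) = 27 + 79*50 = 3977.

3977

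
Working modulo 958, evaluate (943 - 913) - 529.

459

943 - 913 = 30
30 - 529 = -499 ≡ 459 (mod 958)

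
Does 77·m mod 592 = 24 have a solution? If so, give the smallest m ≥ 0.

gcd(77, 592) = 1, so a unique solution mod 592 exists.
77⁻¹ ≡ 469 (mod 592).
m ≡ 469·24 ≡ 8 (mod 592).

8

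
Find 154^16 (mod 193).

81

154^1 ≡ 154 (mod 193)
154^2 ≡ 154^2 = 23716 ≡ 170 (mod 193)
154^4 ≡ 170^2 = 28900 ≡ 143 (mod 193)
154^8 ≡ 143^2 = 20449 ≡ 184 (mod 193)
154^16 ≡ 184^2 = 33856 ≡ 81 (mod 193)
So 154^16 ≡ 81 (mod 193).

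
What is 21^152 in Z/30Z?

152 in binary is 10011000, i.e. 152 = 128 + 16 + 8.
21^1 ≡ 21 (mod 30)
21^2 ≡ 21^2 = 441 ≡ 21 (mod 30)
21^4 ≡ 21^2 = 441 ≡ 21 (mod 30)
21^8 ≡ 21^2 = 441 ≡ 21 (mod 30)
21^16 ≡ 21^2 = 441 ≡ 21 (mod 30)
21^32 ≡ 21^2 = 441 ≡ 21 (mod 30)
21^64 ≡ 21^2 = 441 ≡ 21 (mod 30)
21^128 ≡ 21^2 = 441 ≡ 21 (mod 30)
21^152 = 21^128 · 21^16 · 21^8 ≡ 21 · 21 · 21 (mod 30).
Accumulate the product:
21 · 21 = 441 ≡ 21
21 · 21 = 441 ≡ 21

21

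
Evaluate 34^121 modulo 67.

38

By square-and-multiply:
121 in binary is 1111001, i.e. 121 = 64 + 32 + 16 + 8 + 1.
34^1 ≡ 34 (mod 67)
34^2 ≡ 34^2 = 1156 ≡ 17 (mod 67)
34^4 ≡ 17^2 = 289 ≡ 21 (mod 67)
34^8 ≡ 21^2 = 441 ≡ 39 (mod 67)
34^16 ≡ 39^2 = 1521 ≡ 47 (mod 67)
34^32 ≡ 47^2 = 2209 ≡ 65 (mod 67)
34^64 ≡ 65^2 = 4225 ≡ 4 (mod 67)
34^121 = 34^64 × 34^32 × 34^16 × 34^8 × 34^1 ≡ 4 × 65 × 47 × 39 × 34 (mod 67).
Accumulate the product:
4 × 65 = 260 ≡ 59
59 × 47 = 2773 ≡ 26
26 × 39 = 1014 ≡ 9
9 × 34 = 306 ≡ 38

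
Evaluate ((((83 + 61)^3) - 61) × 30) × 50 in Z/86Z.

28

83 + 61 = 144 ≡ 58 (mod 86)
(58)^3 ≡ 64 (mod 86)
64 - 61 = 3
3 × 30 = 90 ≡ 4 (mod 86)
4 × 50 = 200 ≡ 28 (mod 86)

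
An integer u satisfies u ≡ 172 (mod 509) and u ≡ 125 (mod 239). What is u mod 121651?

509⁻¹ mod 239: 509×54 ≡ 1 (mod 239), so 509⁻¹ ≡ 54.
u = 172 + 509×((125 − 172)×54 mod 239) = 172 + 509×91 = 46491.

46491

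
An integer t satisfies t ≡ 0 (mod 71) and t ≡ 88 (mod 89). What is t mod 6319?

355

71⁻¹ mod 89: 71·84 ≡ 1 (mod 89), so 71⁻¹ ≡ 84.
t = 0 + 71·((88 − 0)·84 mod 89) = 0 + 71·5 = 355.
Check: 355 mod 71 = 0, 355 mod 89 = 88. ✓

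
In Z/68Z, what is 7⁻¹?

Run the extended Euclidean algorithm:
68 = 9×7 + 5
7 = 1×5 + 2
5 = 2×2 + 1
2 = 2×1 + 0
gcd(7, 68) = 1, so the inverse exists.
Back-substitute for 1:
1 = 1×5 − 2×2
  = −2×7 + 3×5
  = 3×68 − 29×7
So 7⁻¹ ≡ −29 ≡ 39 (mod 68).

39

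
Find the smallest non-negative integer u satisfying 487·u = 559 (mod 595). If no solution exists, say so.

397

gcd(487, 595) = 1, so a unique solution mod 595 exists.
487⁻¹ ≡ 303 (mod 595).
u ≡ 303·559 ≡ 397 (mod 595).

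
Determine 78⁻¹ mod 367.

Run the extended Euclidean algorithm:
367 = 4*78 + 55
78 = 1*55 + 23
55 = 2*23 + 9
23 = 2*9 + 5
9 = 1*5 + 4
5 = 1*4 + 1
4 = 4*1 + 0
gcd(78, 367) = 1, so the inverse exists.
Back-substitute for 1:
1 = 1*5 − 1*4
  = −1*9 + 2*5
  = 2*23 − 5*9
  = −5*55 + 12*23
  = 12*78 − 17*55
  = −17*367 + 80*78
So 78⁻¹ ≡ 80 (mod 367).

80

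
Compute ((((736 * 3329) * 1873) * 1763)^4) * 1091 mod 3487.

736 * 3329 = 2450144 ≡ 2270 (mod 3487)
2270 * 1873 = 4251710 ≡ 1057 (mod 3487)
1057 * 1763 = 1863491 ≡ 1433 (mod 3487)
(1433)^4 ≡ 3271 (mod 3487)
3271 * 1091 = 3568661 ≡ 1460 (mod 3487)

1460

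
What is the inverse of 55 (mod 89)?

By the extended Euclidean algorithm:
89 = 1·55 + 34
55 = 1·34 + 21
34 = 1·21 + 13
21 = 1·13 + 8
13 = 1·8 + 5
8 = 1·5 + 3
5 = 1·3 + 2
3 = 1·2 + 1
2 = 2·1 + 0
gcd(55, 89) = 1, so the inverse exists.
Bézout: 1 = −21·89 + 34·55.
So 55⁻¹ ≡ 34 (mod 89).

34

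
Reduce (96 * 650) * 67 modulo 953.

942

96 * 650 = 62400 ≡ 455 (mod 953)
455 * 67 = 30485 ≡ 942 (mod 953)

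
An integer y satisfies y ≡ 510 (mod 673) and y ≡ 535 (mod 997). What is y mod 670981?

673⁻¹ mod 997: 673*40 ≡ 1 (mod 997), so 673⁻¹ ≡ 40.
y = 510 + 673*((535 − 510)*40 mod 997) = 510 + 673*3 = 2529.
Check: 2529 mod 673 = 510, 2529 mod 997 = 535. ✓

2529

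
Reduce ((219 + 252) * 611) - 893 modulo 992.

219 + 252 = 471
471 * 611 = 287781 ≡ 101 (mod 992)
101 - 893 = -792 ≡ 200 (mod 992)

200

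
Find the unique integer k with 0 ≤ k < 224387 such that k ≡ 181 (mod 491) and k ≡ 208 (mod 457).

33569

491⁻¹ mod 457: 491*121 ≡ 1 (mod 457), so 491⁻¹ ≡ 121.
k = 181 + 491*((208 − 181)*121 mod 457) = 181 + 491*68 = 33569.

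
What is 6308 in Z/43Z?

30

6308 = 146*43 + 30, so 6308 ≡ 30 (mod 43).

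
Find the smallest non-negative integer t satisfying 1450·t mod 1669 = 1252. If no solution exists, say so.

gcd(1450, 1669) = 1, so a unique solution mod 1669 exists.
1450⁻¹ ≡ 945 (mod 1669).
t ≡ 945·1252 ≡ 1488 (mod 1669).

1488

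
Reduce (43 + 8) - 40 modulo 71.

11

43 + 8 = 51
51 - 40 = 11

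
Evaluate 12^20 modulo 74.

70

Compute successive squares:
12^1 ≡ 12 (mod 74)
12^2 ≡ 12^2 = 144 ≡ 70 (mod 74)
12^4 ≡ 70^2 = 4900 ≡ 16 (mod 74)
12^8 ≡ 16^2 = 256 ≡ 34 (mod 74)
12^16 ≡ 34^2 = 1156 ≡ 46 (mod 74)
12^20 = 12^16 · 12^4 ≡ 46 · 16 (mod 74).
46 · 16 = 736 ≡ 70 (mod 74).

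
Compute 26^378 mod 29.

28

26^1 ≡ 26 (mod 29)
26^2 ≡ 26^2 = 676 ≡ 9 (mod 29)
26^4 ≡ 9^2 = 81 ≡ 23 (mod 29)
26^8 ≡ 23^2 = 529 ≡ 7 (mod 29)
26^16 ≡ 7^2 = 49 ≡ 20 (mod 29)
26^32 ≡ 20^2 = 400 ≡ 23 (mod 29)
26^64 ≡ 23^2 = 529 ≡ 7 (mod 29)
26^128 ≡ 7^2 = 49 ≡ 20 (mod 29)
26^256 ≡ 20^2 = 400 ≡ 23 (mod 29)
26^378 = 26^256 · 26^64 · 26^32 · 26^16 · 26^8 · 26^2 ≡ 23 · 7 · 23 · 20 · 7 · 9 (mod 29).
Accumulate the product:
23 · 7 = 161 ≡ 16
16 · 23 = 368 ≡ 20
20 · 20 = 400 ≡ 23
23 · 7 = 161 ≡ 16
16 · 9 = 144 ≡ 28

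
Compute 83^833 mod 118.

101

By square-and-multiply:
83^1 ≡ 83 (mod 118)
83^2 ≡ 83^2 = 6889 ≡ 45 (mod 118)
83^4 ≡ 45^2 = 2025 ≡ 19 (mod 118)
83^8 ≡ 19^2 = 361 ≡ 7 (mod 118)
83^16 ≡ 7^2 = 49 (mod 118)
83^32 ≡ 49^2 = 2401 ≡ 41 (mod 118)
83^64 ≡ 41^2 = 1681 ≡ 29 (mod 118)
83^128 ≡ 29^2 = 841 ≡ 15 (mod 118)
83^256 ≡ 15^2 = 225 ≡ 107 (mod 118)
83^512 ≡ 107^2 = 11449 ≡ 3 (mod 118)
83^833 = 83^512 * 83^256 * 83^64 * 83^1 ≡ 3 * 107 * 29 * 83 (mod 118).
Accumulate the product:
3 * 107 = 321 ≡ 85
85 * 29 = 2465 ≡ 105
105 * 83 = 8715 ≡ 101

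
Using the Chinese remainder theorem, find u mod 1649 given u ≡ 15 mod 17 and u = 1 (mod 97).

389

17⁻¹ mod 97: 17×40 ≡ 1 (mod 97), so 17⁻¹ ≡ 40.
u = 15 + 17×((1 − 15)×40 mod 97) = 15 + 17×22 = 389.
Check: 389 mod 17 = 15, 389 mod 97 = 1. ✓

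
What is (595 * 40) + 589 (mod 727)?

595 * 40 = 23800 ≡ 536 (mod 727)
536 + 589 = 1125 ≡ 398 (mod 727)

398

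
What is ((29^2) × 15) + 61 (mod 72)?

(29)^2 ≡ 49 (mod 72)
49 × 15 = 735 ≡ 15 (mod 72)
15 + 61 = 76 ≡ 4 (mod 72)

4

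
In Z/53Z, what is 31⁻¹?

12

53 = 1·31 + 22
31 = 1·22 + 9
22 = 2·9 + 4
9 = 2·4 + 1
4 = 4·1 + 0
gcd(31, 53) = 1, so the inverse exists.
Back-substitute for 1:
1 = 1·9 − 2·4
  = −2·22 + 5·9
  = 5·31 − 7·22
  = −7·53 + 12·31
So 31⁻¹ ≡ 12 (mod 53).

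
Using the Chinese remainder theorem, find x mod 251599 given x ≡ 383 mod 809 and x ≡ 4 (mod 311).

114452

809⁻¹ mod 311: 809×158 ≡ 1 (mod 311), so 809⁻¹ ≡ 158.
x = 383 + 809×((4 − 383)×158 mod 311) = 383 + 809×141 = 114452.
Check: 114452 mod 809 = 383, 114452 mod 311 = 4. ✓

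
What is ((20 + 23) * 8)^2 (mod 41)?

10

20 + 23 = 43 ≡ 2 (mod 41)
2 * 8 = 16
(16)^2 ≡ 10 (mod 41)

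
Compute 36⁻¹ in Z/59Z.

41

59 = 1*36 + 23
36 = 1*23 + 13
23 = 1*13 + 10
13 = 1*10 + 3
10 = 3*3 + 1
3 = 3*1 + 0
gcd(36, 59) = 1, so the inverse exists.
Back-substitute for 1:
1 = 1*10 − 3*3
  = −3*13 + 4*10
  = 4*23 − 7*13
  = −7*36 + 11*23
  = 11*59 − 18*36
So 36⁻¹ ≡ −18 ≡ 41 (mod 59).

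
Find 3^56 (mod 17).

16

3^1 ≡ 3 (mod 17)
3^2 ≡ 3^2 = 9 (mod 17)
3^4 ≡ 9^2 = 81 ≡ 13 (mod 17)
3^8 ≡ 13^2 = 169 ≡ 16 (mod 17)
3^16 ≡ 16^2 = 256 ≡ 1 (mod 17)
3^32 ≡ 1^2 = 1 (mod 17)
3^56 = 3^32 × 3^16 × 3^8 ≡ 1 × 1 × 16 (mod 17).
Accumulate the product:
1 × 1 = 1
1 × 16 = 16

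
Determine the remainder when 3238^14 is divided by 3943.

By square-and-multiply:
3238^1 ≡ 3238 (mod 3943)
3238^2 ≡ 3238^2 = 10484644 ≡ 207 (mod 3943)
3238^4 ≡ 207^2 = 42849 ≡ 3419 (mod 3943)
3238^8 ≡ 3419^2 = 11689561 ≡ 2509 (mod 3943)
3238^14 = 3238^8 · 3238^4 · 3238^2 ≡ 2509 · 3419 · 207 (mod 3943).
Accumulate the product:
2509 · 3419 = 8578271 ≡ 2246
2246 · 207 = 464922 ≡ 3591

3591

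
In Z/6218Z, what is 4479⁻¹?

2317

6218 = 1×4479 + 1739
4479 = 2×1739 + 1001
1739 = 1×1001 + 738
1001 = 1×738 + 263
738 = 2×263 + 212
263 = 1×212 + 51
212 = 4×51 + 8
51 = 6×8 + 3
8 = 2×3 + 2
3 = 1×2 + 1
2 = 2×1 + 0
gcd(4479, 6218) = 1, so the inverse exists.
Back-substitute for 1:
1 = 1×3 − 1×2
  = −1×8 + 3×3
  = 3×51 − 19×8
  = −19×212 + 79×51
  = 79×263 − 98×212
  = −98×738 + 275×263
  = 275×1001 − 373×738
  = −373×1739 + 648×1001
  = 648×4479 − 1669×1739
  = −1669×6218 + 2317×4479
So 4479⁻¹ ≡ 2317 (mod 6218).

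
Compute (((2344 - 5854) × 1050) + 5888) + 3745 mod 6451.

1203

2344 - 5854 = -3510 ≡ 2941 (mod 6451)
2941 × 1050 = 3088050 ≡ 4472 (mod 6451)
4472 + 5888 = 10360 ≡ 3909 (mod 6451)
3909 + 3745 = 7654 ≡ 1203 (mod 6451)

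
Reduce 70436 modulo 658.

70436 = 107·658 + 30, so 70436 ≡ 30 (mod 658).

30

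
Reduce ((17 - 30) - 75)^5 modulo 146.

17 - 30 = -13 ≡ 133 (mod 146)
133 - 75 = 58
(58)^5 ≡ 44 (mod 146)

44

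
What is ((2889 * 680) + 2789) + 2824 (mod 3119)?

2889 * 680 = 1964520 ≡ 2669 (mod 3119)
2669 + 2789 = 5458 ≡ 2339 (mod 3119)
2339 + 2824 = 5163 ≡ 2044 (mod 3119)

2044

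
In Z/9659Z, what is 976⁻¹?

9659 = 9·976 + 875
976 = 1·875 + 101
875 = 8·101 + 67
101 = 1·67 + 34
67 = 1·34 + 33
34 = 1·33 + 1
33 = 33·1 + 0
gcd(976, 9659) = 1, so the inverse exists.
Back-substitute for 1:
1 = 1·34 − 1·33
  = −1·67 + 2·34
  = 2·101 − 3·67
  = −3·875 + 26·101
  = 26·976 − 29·875
  = −29·9659 + 287·976
So 976⁻¹ ≡ 287 (mod 9659).

287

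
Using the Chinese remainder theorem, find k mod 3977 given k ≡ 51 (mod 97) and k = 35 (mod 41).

97⁻¹ mod 41: 97·11 ≡ 1 (mod 41), so 97⁻¹ ≡ 11.
k = 51 + 97·((35 − 51)·11 mod 41) = 51 + 97·29 = 2864.

2864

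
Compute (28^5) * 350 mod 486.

458

(28)^5 ≡ 136 (mod 486)
136 * 350 = 47600 ≡ 458 (mod 486)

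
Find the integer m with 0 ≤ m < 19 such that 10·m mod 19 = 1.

2

Apply the Euclidean algorithm and back-substitute:
19 = 1*10 + 9
10 = 1*9 + 1
9 = 9*1 + 0
gcd(10, 19) = 1, so the inverse exists.
Bézout: 1 = −1*19 + 2*10.
So 10⁻¹ ≡ 2 (mod 19).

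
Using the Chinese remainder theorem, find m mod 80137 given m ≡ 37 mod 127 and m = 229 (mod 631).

127⁻¹ mod 631: 127*159 ≡ 1 (mod 631), so 127⁻¹ ≡ 159.
m = 37 + 127*((229 − 37)*159 mod 631) = 37 + 127*240 = 30517.
Check: 30517 mod 127 = 37, 30517 mod 631 = 229. ✓

30517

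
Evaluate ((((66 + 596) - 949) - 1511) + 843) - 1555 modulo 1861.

66 + 596 = 662
662 - 949 = -287 ≡ 1574 (mod 1861)
1574 - 1511 = 63
63 + 843 = 906
906 - 1555 = -649 ≡ 1212 (mod 1861)

1212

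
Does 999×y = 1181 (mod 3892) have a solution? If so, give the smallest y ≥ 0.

2927

gcd(999, 3892) = 1, so a unique solution mod 3892 exists.
999⁻¹ ≡ 1235 (mod 3892).
y ≡ 1235×1181 ≡ 2927 (mod 3892).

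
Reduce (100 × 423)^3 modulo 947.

100 × 423 = 42300 ≡ 632 (mod 947)
(632)^3 ≡ 807 (mod 947)

807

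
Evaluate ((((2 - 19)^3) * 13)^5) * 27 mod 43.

24

2 - 19 = -17 ≡ 26 (mod 43)
(26)^3 ≡ 32 (mod 43)
32 * 13 = 416 ≡ 29 (mod 43)
(29)^5 ≡ 20 (mod 43)
20 * 27 = 540 ≡ 24 (mod 43)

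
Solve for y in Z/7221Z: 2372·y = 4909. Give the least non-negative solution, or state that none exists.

3092

gcd(2372, 7221) = 1, so a unique solution mod 7221 exists.
2372⁻¹ ≡ 5708 (mod 7221).
y ≡ 5708·4909 ≡ 3092 (mod 7221).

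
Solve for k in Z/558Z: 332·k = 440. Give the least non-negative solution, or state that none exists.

82

gcd(332, 558) = 2, and 2 | 440, so solutions exist.
Divide through by 2: 166·k = 220 (mod 279).
166⁻¹ ≡ 79 (mod 279).
k ≡ 79·220 ≡ 82 (mod 279).
The smallest non-negative solution is k = 82.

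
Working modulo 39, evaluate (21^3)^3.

21

(21)^3 ≡ 18 (mod 39)
(18)^3 ≡ 21 (mod 39)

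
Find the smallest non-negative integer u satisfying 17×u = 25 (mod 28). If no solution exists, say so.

gcd(17, 28) = 1, so a unique solution mod 28 exists.
17⁻¹ ≡ 5 (mod 28).
u ≡ 5×25 ≡ 13 (mod 28).

13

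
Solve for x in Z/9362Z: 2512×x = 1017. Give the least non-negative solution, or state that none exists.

gcd(2512, 9362) = 2, and 2 does not divide 1017.
So the congruence has no solution.

no solution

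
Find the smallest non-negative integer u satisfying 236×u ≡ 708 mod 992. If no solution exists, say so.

gcd(236, 992) = 4, and 4 | 708, so solutions exist.
Divide through by 4: 59×u mod 248 = 177.
59⁻¹ ≡ 227 (mod 248).
u ≡ 227×177 ≡ 3 (mod 248).
The smallest non-negative solution is u = 3.

3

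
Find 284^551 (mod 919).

849

551 in binary is 1000100111, i.e. 551 = 512 + 32 + 4 + 2 + 1.
284^1 ≡ 284 (mod 919)
284^2 ≡ 284^2 = 80656 ≡ 703 (mod 919)
284^4 ≡ 703^2 = 494209 ≡ 706 (mod 919)
284^8 ≡ 706^2 = 498436 ≡ 338 (mod 919)
284^16 ≡ 338^2 = 114244 ≡ 288 (mod 919)
284^32 ≡ 288^2 = 82944 ≡ 234 (mod 919)
284^64 ≡ 234^2 = 54756 ≡ 535 (mod 919)
284^128 ≡ 535^2 = 286225 ≡ 416 (mod 919)
284^256 ≡ 416^2 = 173056 ≡ 284 (mod 919)
284^512 ≡ 284^2 = 80656 ≡ 703 (mod 919)
284^551 = 284^512 · 284^32 · 284^4 · 284^2 · 284^1 ≡ 703 · 234 · 706 · 703 · 284 (mod 919).
Accumulate the product:
703 · 234 = 164502 ≡ 1
1 · 706 = 706
706 · 703 = 496318 ≡ 58
58 · 284 = 16472 ≡ 849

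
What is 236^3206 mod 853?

679

3206 in binary is 110010000110, i.e. 3206 = 2048 + 1024 + 128 + 4 + 2.
236^1 ≡ 236 (mod 853)
236^2 ≡ 236^2 = 55696 ≡ 251 (mod 853)
236^4 ≡ 251^2 = 63001 ≡ 732 (mod 853)
236^8 ≡ 732^2 = 535824 ≡ 140 (mod 853)
236^16 ≡ 140^2 = 19600 ≡ 834 (mod 853)
236^32 ≡ 834^2 = 695556 ≡ 361 (mod 853)
236^64 ≡ 361^2 = 130321 ≡ 665 (mod 853)
236^128 ≡ 665^2 = 442225 ≡ 371 (mod 853)
236^256 ≡ 371^2 = 137641 ≡ 308 (mod 853)
236^512 ≡ 308^2 = 94864 ≡ 181 (mod 853)
236^1024 ≡ 181^2 = 32761 ≡ 347 (mod 853)
236^2048 ≡ 347^2 = 120409 ≡ 136 (mod 853)
236^3206 = 236^2048 · 236^1024 · 236^128 · 236^4 · 236^2 ≡ 136 · 347 · 371 · 732 · 251 (mod 853).
Accumulate the product:
136 · 347 = 47192 ≡ 277
277 · 371 = 102767 ≡ 407
407 · 732 = 297924 ≡ 227
227 · 251 = 56977 ≡ 679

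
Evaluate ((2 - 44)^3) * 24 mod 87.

2 - 44 = -42 ≡ 45 (mod 87)
(45)^3 ≡ 36 (mod 87)
36 * 24 = 864 ≡ 81 (mod 87)

81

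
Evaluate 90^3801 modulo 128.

3801 in binary is 111011011001, i.e. 3801 = 2048 + 1024 + 512 + 128 + 64 + 16 + 8 + 1.
90^1 ≡ 90 (mod 128)
90^2 ≡ 90^2 = 8100 ≡ 36 (mod 128)
90^4 ≡ 36^2 = 1296 ≡ 16 (mod 128)
90^8 ≡ 16^2 = 256 ≡ 0 (mod 128)
90^16 ≡ 0^2 = 0 (mod 128)
90^32 ≡ 0^2 = 0 (mod 128)
90^64 ≡ 0^2 = 0 (mod 128)
90^128 ≡ 0^2 = 0 (mod 128)
90^256 ≡ 0^2 = 0 (mod 128)
90^512 ≡ 0^2 = 0 (mod 128)
90^1024 ≡ 0^2 = 0 (mod 128)
90^2048 ≡ 0^2 = 0 (mod 128)
90^3801 = 90^2048 * 90^1024 * 90^512 * 90^128 * 90^64 * 90^16 * 90^8 * 90^1 ≡ 0 * 0 * 0 * 0 * 0 * 0 * 0 * 90 (mod 128).
Accumulate the product:
0 * 0 = 0
0 * 0 = 0
0 * 0 = 0
0 * 0 = 0
0 * 0 = 0
0 * 0 = 0
0 * 90 = 0

0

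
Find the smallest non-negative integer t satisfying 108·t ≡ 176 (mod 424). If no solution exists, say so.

88

gcd(108, 424) = 4, and 4 | 176, so solutions exist.
Divide through by 4: 27·t mod 106 = 44.
27⁻¹ ≡ 55 (mod 106).
t ≡ 55·44 ≡ 88 (mod 106).
The smallest non-negative solution is t = 88.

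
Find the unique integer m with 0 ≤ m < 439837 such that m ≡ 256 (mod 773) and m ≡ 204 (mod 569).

69053

773⁻¹ mod 569: 773*53 ≡ 1 (mod 569), so 773⁻¹ ≡ 53.
m = 256 + 773*((204 − 256)*53 mod 569) = 256 + 773*89 = 69053.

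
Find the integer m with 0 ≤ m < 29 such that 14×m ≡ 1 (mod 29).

Run the extended Euclidean algorithm:
29 = 2×14 + 1
14 = 14×1 + 0
gcd(14, 29) = 1, so the inverse exists.
Back-substitute for 1:
1 = 1×29 − 2×14
So 14⁻¹ ≡ −2 ≡ 27 (mod 29).

27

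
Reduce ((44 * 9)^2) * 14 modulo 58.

44 * 9 = 396 ≡ 48 (mod 58)
(48)^2 ≡ 42 (mod 58)
42 * 14 = 588 ≡ 8 (mod 58)

8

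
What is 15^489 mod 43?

Compute successive squares:
489 in binary is 111101001, i.e. 489 = 256 + 128 + 64 + 32 + 8 + 1.
15^1 ≡ 15 (mod 43)
15^2 ≡ 15^2 = 225 ≡ 10 (mod 43)
15^4 ≡ 10^2 = 100 ≡ 14 (mod 43)
15^8 ≡ 14^2 = 196 ≡ 24 (mod 43)
15^16 ≡ 24^2 = 576 ≡ 17 (mod 43)
15^32 ≡ 17^2 = 289 ≡ 31 (mod 43)
15^64 ≡ 31^2 = 961 ≡ 15 (mod 43)
15^128 ≡ 15^2 = 225 ≡ 10 (mod 43)
15^256 ≡ 10^2 = 100 ≡ 14 (mod 43)
15^489 = 15^256 · 15^128 · 15^64 · 15^32 · 15^8 · 15^1 ≡ 14 · 10 · 15 · 31 · 24 · 15 (mod 43).
Accumulate the product:
14 · 10 = 140 ≡ 11
11 · 15 = 165 ≡ 36
36 · 31 = 1116 ≡ 41
41 · 24 = 984 ≡ 38
38 · 15 = 570 ≡ 11

11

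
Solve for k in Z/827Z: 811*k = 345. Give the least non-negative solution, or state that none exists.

547

gcd(811, 827) = 1, so a unique solution mod 827 exists.
811⁻¹ ≡ 155 (mod 827).
k ≡ 155*345 ≡ 547 (mod 827).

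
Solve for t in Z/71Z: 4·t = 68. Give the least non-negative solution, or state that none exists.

17

gcd(4, 71) = 1, so a unique solution mod 71 exists.
4⁻¹ ≡ 18 (mod 71).
t ≡ 18·68 ≡ 17 (mod 71).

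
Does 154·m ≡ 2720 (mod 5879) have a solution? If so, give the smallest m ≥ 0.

gcd(154, 5879) = 1, so a unique solution mod 5879 exists.
154⁻¹ ≡ 2176 (mod 5879).
m ≡ 2176·2720 ≡ 4446 (mod 5879).

4446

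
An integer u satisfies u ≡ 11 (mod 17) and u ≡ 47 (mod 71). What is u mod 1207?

402

17⁻¹ mod 71: 17*46 ≡ 1 (mod 71), so 17⁻¹ ≡ 46.
u = 11 + 17*((47 − 11)*46 mod 71) = 11 + 17*23 = 402.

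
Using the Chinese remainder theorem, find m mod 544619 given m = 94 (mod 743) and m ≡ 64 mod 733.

743⁻¹ mod 733: 743*220 ≡ 1 (mod 733), so 743⁻¹ ≡ 220.
m = 94 + 743*((64 − 94)*220 mod 733) = 94 + 743*730 = 542484.

542484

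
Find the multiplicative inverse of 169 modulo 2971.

Run the extended Euclidean algorithm:
2971 = 17×169 + 98
169 = 1×98 + 71
98 = 1×71 + 27
71 = 2×27 + 17
27 = 1×17 + 10
17 = 1×10 + 7
10 = 1×7 + 3
7 = 2×3 + 1
3 = 3×1 + 0
gcd(169, 2971) = 1, so the inverse exists.
Bézout: 1 = −50×2971 + 879×169.
So 169⁻¹ ≡ 879 (mod 2971).

879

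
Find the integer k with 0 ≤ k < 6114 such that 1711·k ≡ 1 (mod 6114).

2923

6114 = 3×1711 + 981
1711 = 1×981 + 730
981 = 1×730 + 251
730 = 2×251 + 228
251 = 1×228 + 23
228 = 9×23 + 21
23 = 1×21 + 2
21 = 10×2 + 1
2 = 2×1 + 0
gcd(1711, 6114) = 1, so the inverse exists.
Bézout: 1 = −818×6114 + 2923×1711.
So 1711⁻¹ ≡ 2923 (mod 6114).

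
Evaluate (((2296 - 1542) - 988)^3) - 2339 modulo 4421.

2296 - 1542 = 754
754 - 988 = -234 ≡ 4187 (mod 4421)
(4187)^3 ≡ 3575 (mod 4421)
3575 - 2339 = 1236

1236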